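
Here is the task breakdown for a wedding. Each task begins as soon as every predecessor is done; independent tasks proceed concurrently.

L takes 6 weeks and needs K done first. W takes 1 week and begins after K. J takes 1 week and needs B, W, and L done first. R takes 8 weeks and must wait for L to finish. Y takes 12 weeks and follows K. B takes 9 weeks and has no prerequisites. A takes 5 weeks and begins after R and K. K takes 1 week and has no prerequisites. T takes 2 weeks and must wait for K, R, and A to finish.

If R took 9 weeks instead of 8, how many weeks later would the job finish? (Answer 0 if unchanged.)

As given, the longest chain is K→L→R→A→T = 1+6+8+5+2 = 22, so the finish is 22 weeks.
Since R is critical, the +1 change carries straight to that chain (now 23 weeks).
No other chain overtakes it, so the finish is 23 weeks.
Change in finish: 23 − 22 = +1 weeks.

1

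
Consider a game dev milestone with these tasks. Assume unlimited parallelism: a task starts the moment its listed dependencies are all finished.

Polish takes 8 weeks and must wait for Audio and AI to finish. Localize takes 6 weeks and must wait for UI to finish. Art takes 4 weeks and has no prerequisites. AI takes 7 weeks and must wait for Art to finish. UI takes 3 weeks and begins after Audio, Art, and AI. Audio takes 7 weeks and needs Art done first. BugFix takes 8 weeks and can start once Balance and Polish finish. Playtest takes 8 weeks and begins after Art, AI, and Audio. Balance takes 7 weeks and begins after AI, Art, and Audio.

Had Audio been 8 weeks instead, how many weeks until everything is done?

28

As given, the longest chain is Art→Audio→Polish→BugFix = 4+7+8+8 = 27, so the finish is 27 weeks.
Audio lies on that path, so at 8 weeks the path becomes 28 weeks.
The critical path is still Art→Audio→Polish→BugFix; finish is now 28 weeks.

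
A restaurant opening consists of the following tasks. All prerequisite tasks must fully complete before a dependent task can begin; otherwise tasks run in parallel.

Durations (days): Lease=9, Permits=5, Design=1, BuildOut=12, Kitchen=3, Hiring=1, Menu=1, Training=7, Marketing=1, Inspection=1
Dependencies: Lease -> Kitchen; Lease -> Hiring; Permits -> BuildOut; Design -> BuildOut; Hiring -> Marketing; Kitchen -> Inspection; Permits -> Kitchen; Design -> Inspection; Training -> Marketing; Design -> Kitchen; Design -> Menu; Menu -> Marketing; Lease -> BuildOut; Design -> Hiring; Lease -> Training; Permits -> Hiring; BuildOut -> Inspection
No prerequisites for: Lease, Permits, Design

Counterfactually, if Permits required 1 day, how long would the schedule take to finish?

Actual critical path: Lease→BuildOut→Inspection = 9+12+1 = 22 ⇒ 22 days.
The longest path through Permits is only 18 days, so Permits has float 4.
No other chain overtakes it, so the finish is 22 days.

22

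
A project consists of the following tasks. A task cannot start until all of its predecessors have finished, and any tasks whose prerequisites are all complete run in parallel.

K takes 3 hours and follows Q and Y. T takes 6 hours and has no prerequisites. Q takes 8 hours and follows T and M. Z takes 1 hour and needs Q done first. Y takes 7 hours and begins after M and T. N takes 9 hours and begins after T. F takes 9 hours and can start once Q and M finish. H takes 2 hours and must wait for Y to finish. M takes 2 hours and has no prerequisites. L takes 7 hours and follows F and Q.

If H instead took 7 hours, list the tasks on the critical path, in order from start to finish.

The binding path is T→Q→F→L = 6+8+9+7 = 30; finish at 30 hours.
H has 15 hours of float (longest path through it is 15).
The critical path is still T→Q→F→L; finish is now 30 hours.

T, Q, F, L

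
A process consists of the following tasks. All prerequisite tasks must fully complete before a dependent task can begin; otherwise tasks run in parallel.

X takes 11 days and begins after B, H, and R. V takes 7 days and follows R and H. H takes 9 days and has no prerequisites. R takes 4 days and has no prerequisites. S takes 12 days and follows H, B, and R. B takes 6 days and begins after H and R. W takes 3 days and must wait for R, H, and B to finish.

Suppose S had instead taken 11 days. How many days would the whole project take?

The binding path is H→B→S = 9+6+12 = 27; finish at 27 days.
S is on the critical path; changing it to 11 makes that path 26 days.
No other chain overtakes it, so the finish is 26 days.

26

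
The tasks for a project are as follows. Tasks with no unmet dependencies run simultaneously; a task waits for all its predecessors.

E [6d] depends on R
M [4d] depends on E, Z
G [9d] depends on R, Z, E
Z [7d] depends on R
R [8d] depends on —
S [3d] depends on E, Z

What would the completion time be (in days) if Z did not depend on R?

23

With the dependency in place, R→Z→G = 8+7+9 = 24 sets the finish at 24 days.
Without R→Z, Z's earliest start moves from 8 to 0.
After: R→E→G = 8+6+9 = 23 → 23 days.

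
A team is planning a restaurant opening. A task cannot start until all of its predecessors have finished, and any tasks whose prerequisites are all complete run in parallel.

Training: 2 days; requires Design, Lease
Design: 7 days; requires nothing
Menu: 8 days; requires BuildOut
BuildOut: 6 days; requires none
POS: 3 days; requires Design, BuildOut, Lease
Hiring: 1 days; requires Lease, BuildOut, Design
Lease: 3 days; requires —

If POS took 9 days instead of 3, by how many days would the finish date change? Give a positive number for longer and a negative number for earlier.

2

The binding path is BuildOut→Menu = 6+8 = 14; finish at 14 days.
POS has 4 days of float (longest path through it is 10).
New critical path: Design→POS = 7+9 = 16 ⇒ 16 days.
Change in finish: 16 − 14 = +2 days.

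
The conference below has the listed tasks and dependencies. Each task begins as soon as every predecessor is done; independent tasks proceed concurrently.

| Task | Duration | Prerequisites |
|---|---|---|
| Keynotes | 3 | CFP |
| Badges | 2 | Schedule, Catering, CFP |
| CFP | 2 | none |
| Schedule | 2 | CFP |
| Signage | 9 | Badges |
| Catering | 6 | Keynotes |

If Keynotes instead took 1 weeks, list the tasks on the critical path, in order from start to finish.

Actual critical path: CFP→Keynotes→Catering→Badges→Signage = 2+3+6+2+9 = 22 ⇒ 22 weeks.
Keynotes lies on that path, so at 1 week the path becomes 20 weeks.
The critical path is still CFP→Keynotes→Catering→Badges→Signage; finish is now 20 weeks.

CFP, Keynotes, Catering, Badges, Signage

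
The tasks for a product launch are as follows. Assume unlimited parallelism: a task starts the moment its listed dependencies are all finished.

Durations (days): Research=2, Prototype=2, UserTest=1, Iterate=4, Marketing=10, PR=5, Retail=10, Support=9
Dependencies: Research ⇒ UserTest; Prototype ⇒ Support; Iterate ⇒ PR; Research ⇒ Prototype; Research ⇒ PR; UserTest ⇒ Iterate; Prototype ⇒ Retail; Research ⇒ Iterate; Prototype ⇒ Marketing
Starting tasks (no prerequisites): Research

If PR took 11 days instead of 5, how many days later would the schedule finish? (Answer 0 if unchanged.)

4

Actual critical path: Research→Prototype→Marketing = 2+2+10 = 14 ⇒ 14 days.
The longest path through PR is only 12 days, so PR has float 2.
New critical path: Research→UserTest→Iterate→PR = 2+1+4+11 = 18 ⇒ 18 days.
Change in finish: 18 − 14 = +4 days.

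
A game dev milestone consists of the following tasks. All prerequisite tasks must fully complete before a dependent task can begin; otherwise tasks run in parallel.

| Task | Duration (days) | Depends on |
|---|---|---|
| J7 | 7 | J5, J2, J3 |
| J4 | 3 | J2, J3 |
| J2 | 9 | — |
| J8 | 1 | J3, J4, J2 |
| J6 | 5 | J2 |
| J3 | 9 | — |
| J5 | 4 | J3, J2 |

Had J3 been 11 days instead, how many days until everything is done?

22

The binding path is J3→J5→J7 = 9+4+7 = 20; finish at 20 days.
J3 is on the critical path; changing it to 11 makes that path 22 days.
No other chain overtakes it, so the finish is 22 days.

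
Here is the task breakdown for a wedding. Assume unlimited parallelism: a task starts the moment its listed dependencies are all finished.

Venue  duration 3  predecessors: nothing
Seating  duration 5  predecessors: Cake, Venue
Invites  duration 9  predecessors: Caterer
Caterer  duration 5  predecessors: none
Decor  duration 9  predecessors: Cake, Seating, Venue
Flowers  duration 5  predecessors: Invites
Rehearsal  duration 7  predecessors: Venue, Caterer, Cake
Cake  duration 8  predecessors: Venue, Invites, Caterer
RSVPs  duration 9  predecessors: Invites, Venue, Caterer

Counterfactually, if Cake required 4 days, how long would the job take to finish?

32

The binding path is Caterer→Invites→Cake→Seating→Decor = 5+9+8+5+9 = 36; finish at 36 days.
Cake lies on that path, so at 4 days the path becomes 32 days.
The critical path is still Caterer→Invites→Cake→Seating→Decor; finish is now 32 days.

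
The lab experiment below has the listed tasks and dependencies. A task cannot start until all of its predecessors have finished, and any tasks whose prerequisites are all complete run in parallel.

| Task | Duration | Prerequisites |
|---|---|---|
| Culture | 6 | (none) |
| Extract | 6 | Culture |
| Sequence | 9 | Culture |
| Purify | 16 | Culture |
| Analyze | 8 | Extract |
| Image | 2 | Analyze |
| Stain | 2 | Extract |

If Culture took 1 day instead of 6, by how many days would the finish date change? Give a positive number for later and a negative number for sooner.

Baseline: Culture→Extract→Analyze→Image = 6+6+8+2 = 22 → 22 days.
Culture lies on that path, so at 1 day the path becomes 17 days.
That remains the longest chain; total 17 days.
Change in finish: 17 − 22 = -5 days.

-5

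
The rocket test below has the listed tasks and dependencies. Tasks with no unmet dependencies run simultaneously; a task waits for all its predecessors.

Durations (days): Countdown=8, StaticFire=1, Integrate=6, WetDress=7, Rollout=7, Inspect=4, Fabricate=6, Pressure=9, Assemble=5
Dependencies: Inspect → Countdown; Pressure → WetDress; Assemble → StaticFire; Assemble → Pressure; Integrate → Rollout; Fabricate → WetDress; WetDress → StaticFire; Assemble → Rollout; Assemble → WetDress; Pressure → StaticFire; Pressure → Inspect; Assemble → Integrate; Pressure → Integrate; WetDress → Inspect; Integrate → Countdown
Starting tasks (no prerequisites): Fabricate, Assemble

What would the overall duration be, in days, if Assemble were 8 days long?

Baseline: Assemble→Pressure→WetDress→Inspect→Countdown = 5+9+7+4+8 = 33 → 33 days.
Assemble lies on that path, so at 8 days the path becomes 36 days.
That remains the longest chain; total 36 days.

36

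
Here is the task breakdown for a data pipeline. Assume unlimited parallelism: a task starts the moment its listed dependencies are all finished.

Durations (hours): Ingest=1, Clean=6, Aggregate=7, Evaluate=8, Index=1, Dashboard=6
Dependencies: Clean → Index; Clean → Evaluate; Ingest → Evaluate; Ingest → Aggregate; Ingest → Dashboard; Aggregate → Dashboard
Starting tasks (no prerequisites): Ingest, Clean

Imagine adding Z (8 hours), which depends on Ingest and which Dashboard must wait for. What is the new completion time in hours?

Originally the project takes 14 hours.
With Z inserted, Dashboard now waits for max(Aggregate, Ingest, Z).
New critical path: Ingest→Z→Dashboard = 1+8+6 = 15 ⇒ 15 hours.

15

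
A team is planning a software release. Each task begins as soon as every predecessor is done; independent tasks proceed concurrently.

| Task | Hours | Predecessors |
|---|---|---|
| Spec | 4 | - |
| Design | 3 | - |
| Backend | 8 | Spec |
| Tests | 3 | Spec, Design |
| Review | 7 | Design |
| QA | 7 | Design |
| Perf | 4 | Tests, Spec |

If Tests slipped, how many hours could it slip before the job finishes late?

1

Critical path: Spec→Backend = 4+8 = 12, so the finish is 12 hours.
Longest path through Tests: 11 hours (earliest finish 7, latest finish 8).
Slack of Tests = 5 − 4 = 1 hour.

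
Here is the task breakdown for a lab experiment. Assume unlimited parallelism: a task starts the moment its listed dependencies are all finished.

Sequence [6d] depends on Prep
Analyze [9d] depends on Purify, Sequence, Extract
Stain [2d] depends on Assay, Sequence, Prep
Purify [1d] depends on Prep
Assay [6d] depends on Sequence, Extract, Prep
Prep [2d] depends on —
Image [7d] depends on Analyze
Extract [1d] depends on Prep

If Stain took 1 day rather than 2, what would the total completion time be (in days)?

The binding path is Prep→Sequence→Analyze→Image = 2+6+9+7 = 24; finish at 24 days.
The longest path through Stain is only 16 days, so Stain has float 8.
The critical path is still Prep→Sequence→Analyze→Image; finish is now 24 days.

24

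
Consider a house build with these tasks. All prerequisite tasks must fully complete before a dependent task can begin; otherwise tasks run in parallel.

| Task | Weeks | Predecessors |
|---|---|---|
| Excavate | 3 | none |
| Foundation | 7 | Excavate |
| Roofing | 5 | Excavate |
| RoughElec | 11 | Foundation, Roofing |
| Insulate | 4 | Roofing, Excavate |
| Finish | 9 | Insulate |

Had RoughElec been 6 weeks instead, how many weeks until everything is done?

21

Critical path before the change: Excavate→Foundation→RoughElec = 3+7+11 = 21 giving 21 weeks.
Since RoughElec is critical, the -5 change carries straight to that chain (now 16 weeks).
The binding chain switches to Excavate→Roofing→Insulate→Finish = 3+5+4+9 = 21; finish 21 weeks.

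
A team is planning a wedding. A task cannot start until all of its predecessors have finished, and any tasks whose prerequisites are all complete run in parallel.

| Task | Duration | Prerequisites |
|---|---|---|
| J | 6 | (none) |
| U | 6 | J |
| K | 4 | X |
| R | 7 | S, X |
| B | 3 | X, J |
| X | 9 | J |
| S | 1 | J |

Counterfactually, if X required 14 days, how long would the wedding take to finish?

27

Actual critical path: J→X→R = 6+9+7 = 22 ⇒ 22 days.
X lies on that path, so at 14 days the path becomes 27 days.
That remains the longest chain; total 27 days.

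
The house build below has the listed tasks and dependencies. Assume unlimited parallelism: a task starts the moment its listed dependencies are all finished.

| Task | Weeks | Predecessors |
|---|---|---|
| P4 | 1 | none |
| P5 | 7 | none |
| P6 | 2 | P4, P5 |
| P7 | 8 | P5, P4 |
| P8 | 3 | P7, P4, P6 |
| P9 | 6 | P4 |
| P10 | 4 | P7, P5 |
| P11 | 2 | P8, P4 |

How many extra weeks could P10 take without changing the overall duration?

The longest chain is P5→P7→P8→P11 = 7+8+3+2 = 20; overall finish 20 weeks.
Longest path through P10: 19 weeks (earliest finish 19, latest finish 20).
Float = 20 − 19 = 1.

1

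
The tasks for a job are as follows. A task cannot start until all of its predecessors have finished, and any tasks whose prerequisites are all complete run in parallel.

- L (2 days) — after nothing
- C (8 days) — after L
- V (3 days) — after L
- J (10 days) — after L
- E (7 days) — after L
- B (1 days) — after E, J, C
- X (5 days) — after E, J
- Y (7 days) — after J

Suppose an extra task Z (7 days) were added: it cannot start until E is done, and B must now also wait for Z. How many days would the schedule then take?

Originally the schedule takes 19 days.
With Z inserted, B now waits for max(E, J, C, Z).
New critical path: L→J→Y = 2+10+7 = 19 ⇒ 19 days.

19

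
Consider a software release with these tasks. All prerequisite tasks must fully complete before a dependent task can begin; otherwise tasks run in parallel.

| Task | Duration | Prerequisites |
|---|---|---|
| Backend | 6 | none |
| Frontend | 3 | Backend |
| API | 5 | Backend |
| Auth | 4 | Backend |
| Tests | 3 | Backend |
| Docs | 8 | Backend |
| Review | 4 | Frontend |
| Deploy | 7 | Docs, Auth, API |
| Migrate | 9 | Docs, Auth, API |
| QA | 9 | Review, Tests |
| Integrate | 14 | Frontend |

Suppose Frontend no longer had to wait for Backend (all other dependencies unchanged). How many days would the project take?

23

With the dependency in place, Backend→Frontend→Integrate = 6+3+14 = 23 sets the finish at 23 days.
Without Backend→Frontend, Frontend's earliest start moves from 6 to 0.
New critical path: Backend→Docs→Migrate = 6+8+9 = 23 ⇒ 23 days.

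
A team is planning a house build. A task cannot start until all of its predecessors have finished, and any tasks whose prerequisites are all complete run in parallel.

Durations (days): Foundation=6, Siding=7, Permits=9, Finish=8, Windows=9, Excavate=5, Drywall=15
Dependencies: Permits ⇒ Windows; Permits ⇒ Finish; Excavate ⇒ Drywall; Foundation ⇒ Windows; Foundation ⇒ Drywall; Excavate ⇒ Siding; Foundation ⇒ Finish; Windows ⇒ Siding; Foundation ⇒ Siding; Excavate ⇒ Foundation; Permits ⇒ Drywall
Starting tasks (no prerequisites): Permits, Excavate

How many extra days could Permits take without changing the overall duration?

The longest chain is Excavate→Foundation→Windows→Siding = 5+6+9+7 = 27; overall finish 27 days.
Permits finishes as early as 9 and must finish by 11.
Float = 27 − 25 = 2.

2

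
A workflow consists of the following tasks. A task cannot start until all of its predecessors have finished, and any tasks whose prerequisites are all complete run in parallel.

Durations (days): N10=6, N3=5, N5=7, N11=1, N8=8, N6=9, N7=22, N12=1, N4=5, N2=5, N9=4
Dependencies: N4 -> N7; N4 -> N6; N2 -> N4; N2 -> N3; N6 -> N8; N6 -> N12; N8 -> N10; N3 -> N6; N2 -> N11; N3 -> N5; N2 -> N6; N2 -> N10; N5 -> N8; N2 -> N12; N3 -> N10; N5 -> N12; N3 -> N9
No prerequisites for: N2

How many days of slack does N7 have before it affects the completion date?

N2→N3→N6→N8→N10 = 5+5+9+8+6 = 33 sets the makespan at 33 days.
N7 finishes as early as 32 and must finish by 33.
Float = 33 − 32 = 1.

1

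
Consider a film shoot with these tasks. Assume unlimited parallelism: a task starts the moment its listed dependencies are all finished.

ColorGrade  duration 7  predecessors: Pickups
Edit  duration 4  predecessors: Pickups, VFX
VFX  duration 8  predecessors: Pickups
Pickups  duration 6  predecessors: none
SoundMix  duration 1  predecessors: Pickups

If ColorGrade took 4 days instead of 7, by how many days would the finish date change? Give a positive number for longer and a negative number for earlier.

0

Actual critical path: Pickups→VFX→Edit = 6+8+4 = 18 ⇒ 18 days.
The longest path through ColorGrade is only 13 days, so ColorGrade has float 5.
No other chain overtakes it, so the finish is 18 days.
Change in finish: 18 − 18 = +0 days.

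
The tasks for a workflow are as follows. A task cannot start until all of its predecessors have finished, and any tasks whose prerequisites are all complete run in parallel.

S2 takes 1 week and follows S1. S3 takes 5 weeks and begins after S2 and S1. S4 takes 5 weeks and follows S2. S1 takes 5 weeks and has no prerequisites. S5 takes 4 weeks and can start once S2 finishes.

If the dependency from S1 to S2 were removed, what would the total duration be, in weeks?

10

Original critical path: S1→S2→S3 = 5+1+5 = 11 ⇒ 11 weeks.
Without S1→S2, S2's earliest start moves from 5 to 0.
After: S1→S3 = 5+5 = 10 → 10 weeks.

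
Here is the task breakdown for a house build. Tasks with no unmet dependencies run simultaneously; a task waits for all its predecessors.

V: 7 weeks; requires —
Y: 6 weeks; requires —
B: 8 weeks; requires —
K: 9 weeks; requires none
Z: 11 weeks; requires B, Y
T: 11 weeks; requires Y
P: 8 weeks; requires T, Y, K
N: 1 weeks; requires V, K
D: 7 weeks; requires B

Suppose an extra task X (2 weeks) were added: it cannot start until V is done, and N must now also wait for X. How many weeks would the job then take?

25

Originally the job takes 25 weeks.
With X inserted, N now waits for max(V, K, X).
New critical path: Y→T→P = 6+11+8 = 25 ⇒ 25 weeks.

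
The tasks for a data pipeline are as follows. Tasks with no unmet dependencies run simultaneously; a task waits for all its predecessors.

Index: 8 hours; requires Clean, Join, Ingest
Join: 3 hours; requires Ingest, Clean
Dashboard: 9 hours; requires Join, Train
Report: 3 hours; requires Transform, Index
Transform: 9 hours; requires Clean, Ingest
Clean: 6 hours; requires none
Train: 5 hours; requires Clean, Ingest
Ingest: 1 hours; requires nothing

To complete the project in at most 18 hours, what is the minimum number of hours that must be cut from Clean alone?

2

Current finish: 20 hours; target: 18.
Clean is on every critical path, so each hour cut from Clean cuts the finish by one (this holds down to a finish of 15).
Need 20 − 18 = 2 hours off Clean → Clean becomes 4 hours, finish becomes 18.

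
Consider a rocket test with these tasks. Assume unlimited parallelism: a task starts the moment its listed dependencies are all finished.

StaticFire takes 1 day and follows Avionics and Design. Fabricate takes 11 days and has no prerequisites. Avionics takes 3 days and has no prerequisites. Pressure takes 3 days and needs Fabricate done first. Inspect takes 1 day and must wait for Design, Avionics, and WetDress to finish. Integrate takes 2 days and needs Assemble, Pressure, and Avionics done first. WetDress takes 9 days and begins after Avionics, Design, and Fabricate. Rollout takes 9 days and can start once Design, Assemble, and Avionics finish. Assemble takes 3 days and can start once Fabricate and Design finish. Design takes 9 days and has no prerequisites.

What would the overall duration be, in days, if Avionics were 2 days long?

23

Critical path before the change: Fabricate→Assemble→Rollout = 11+3+9 = 23 giving 23 days.
The longest path through Avionics is only 13 days, so Avionics has float 10.
The critical path is still Fabricate→Assemble→Rollout; finish is now 23 days.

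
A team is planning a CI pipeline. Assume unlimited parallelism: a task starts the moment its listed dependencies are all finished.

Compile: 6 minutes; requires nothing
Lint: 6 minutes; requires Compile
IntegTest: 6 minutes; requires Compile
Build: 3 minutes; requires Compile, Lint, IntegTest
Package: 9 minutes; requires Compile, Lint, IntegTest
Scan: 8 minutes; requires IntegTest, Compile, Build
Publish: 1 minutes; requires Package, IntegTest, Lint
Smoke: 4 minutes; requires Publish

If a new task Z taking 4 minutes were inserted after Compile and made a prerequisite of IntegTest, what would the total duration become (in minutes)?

Originally the job takes 26 minutes.
With Z inserted, IntegTest now waits for max(Compile, Z).
New critical path: Compile→Z→IntegTest→Package→Publish→Smoke = 6+4+6+9+1+4 = 30 ⇒ 30 minutes.

30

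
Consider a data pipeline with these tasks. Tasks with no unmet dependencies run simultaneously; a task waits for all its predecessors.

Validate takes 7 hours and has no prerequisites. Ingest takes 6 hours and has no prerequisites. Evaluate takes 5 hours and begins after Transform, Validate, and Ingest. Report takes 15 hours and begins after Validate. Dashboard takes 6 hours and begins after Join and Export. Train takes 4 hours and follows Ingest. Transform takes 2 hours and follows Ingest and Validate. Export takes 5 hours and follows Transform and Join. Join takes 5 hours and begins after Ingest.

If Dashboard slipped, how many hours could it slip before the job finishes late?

0

Ingest→Join→Export→Dashboard = 6+5+5+6 = 22 sets the makespan at 22 hours.
Dashboard finishes as early as 22 and must finish by 22.
Slack of Dashboard = 16 − 16 = 0 hours.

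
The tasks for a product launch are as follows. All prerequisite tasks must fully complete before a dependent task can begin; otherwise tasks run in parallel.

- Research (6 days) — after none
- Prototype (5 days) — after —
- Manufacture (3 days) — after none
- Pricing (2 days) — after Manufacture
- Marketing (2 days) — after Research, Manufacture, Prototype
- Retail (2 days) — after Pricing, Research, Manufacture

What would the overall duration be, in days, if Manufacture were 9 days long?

13

The binding path is Research→Marketing = 6+2 = 8; finish at 8 days.
The longest path through Manufacture is only 7 days, so Manufacture has float 1.
Now Manufacture→Pricing→Retail = 9+2+2 = 13 is longest, so the finish becomes 13 days.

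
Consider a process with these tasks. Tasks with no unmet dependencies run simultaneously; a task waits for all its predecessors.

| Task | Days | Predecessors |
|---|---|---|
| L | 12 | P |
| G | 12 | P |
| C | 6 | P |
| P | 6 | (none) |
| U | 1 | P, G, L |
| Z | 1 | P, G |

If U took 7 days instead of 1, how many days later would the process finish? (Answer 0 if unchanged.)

6

Critical path before the change: P→G→U = 6+12+1 = 19 giving 19 days.
U is on the critical path; changing it to 7 makes that path 25 days.
That remains the longest chain; total 25 days.
Change in finish: 25 − 19 = +6 days.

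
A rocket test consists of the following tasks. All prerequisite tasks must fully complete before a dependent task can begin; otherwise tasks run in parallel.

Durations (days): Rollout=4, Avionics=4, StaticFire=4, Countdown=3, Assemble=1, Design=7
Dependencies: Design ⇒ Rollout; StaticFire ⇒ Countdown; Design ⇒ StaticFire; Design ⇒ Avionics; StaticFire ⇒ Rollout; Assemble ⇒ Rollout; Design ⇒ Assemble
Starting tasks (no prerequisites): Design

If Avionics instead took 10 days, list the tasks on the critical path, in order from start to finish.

Baseline: Design→StaticFire→Rollout = 7+4+4 = 15 → 15 days.
Avionics is off the critical path — its longest chain is 11 days, giving 4 of slack.
New critical path: Design→Avionics = 7+10 = 17 ⇒ 17 days.

Design, Avionics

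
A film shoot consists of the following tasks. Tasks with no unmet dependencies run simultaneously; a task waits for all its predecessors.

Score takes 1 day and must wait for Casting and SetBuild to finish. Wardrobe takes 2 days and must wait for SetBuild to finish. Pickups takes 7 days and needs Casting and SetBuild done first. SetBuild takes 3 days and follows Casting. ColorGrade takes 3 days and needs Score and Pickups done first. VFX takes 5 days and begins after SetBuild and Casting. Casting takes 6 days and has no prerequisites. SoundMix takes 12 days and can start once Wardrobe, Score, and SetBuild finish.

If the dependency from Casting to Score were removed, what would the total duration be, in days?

With the dependency in place, Casting→SetBuild→Wardrobe→SoundMix = 6+3+2+12 = 23 sets the finish at 23 days.
Dropping Casting→Score doesn't change Score's earliest start (9); another predecessor still binds.
The longest chain is now Casting→SetBuild→Wardrobe→SoundMix = 6+3+2+12 = 23, so the plan takes 23 days.

23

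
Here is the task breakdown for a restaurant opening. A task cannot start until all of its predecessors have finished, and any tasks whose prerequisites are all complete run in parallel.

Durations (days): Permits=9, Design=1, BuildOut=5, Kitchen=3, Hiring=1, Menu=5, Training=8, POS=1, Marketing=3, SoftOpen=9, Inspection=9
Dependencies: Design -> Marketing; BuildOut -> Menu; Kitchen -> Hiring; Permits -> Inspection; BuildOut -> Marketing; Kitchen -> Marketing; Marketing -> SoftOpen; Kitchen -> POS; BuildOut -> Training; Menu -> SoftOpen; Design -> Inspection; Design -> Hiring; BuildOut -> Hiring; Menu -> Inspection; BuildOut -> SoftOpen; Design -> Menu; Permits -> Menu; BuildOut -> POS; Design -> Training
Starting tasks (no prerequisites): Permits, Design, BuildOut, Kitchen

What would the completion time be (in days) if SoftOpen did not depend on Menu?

Before: longest chain Permits→Menu→SoftOpen = 9+5+9 = 23, finish 23.
Without Menu→SoftOpen, SoftOpen's earliest start moves from 14 to 8.
New critical path: Permits→Menu→Inspection = 9+5+9 = 23 ⇒ 23 days.

23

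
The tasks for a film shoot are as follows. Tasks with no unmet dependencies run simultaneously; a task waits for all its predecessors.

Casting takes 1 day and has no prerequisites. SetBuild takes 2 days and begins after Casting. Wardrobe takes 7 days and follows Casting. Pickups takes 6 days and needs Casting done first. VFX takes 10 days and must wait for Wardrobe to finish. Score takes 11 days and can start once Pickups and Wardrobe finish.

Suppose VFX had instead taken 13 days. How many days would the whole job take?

21

As given, the longest chain is Casting→Wardrobe→Score = 1+7+11 = 19, so the finish is 19 days.
VFX is off the critical path — its longest chain is 18 days, giving 1 of slack.
Now Casting→Wardrobe→VFX = 1+7+13 = 21 is longest, so the finish becomes 21 days.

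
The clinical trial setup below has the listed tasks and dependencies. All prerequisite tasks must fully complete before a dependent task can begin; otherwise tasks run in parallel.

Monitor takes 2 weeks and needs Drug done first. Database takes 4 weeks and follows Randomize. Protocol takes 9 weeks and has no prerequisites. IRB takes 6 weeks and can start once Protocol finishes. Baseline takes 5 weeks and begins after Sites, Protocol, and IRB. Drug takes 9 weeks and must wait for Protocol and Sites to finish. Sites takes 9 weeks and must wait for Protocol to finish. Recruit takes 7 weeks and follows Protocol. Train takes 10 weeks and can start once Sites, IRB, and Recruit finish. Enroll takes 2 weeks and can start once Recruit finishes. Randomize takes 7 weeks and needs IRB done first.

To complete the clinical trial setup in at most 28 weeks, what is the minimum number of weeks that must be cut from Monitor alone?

Current finish: 29 weeks; target: 28.
Monitor is on every critical path, so each week cut from Monitor cuts the finish by one (this holds down to a finish of 28).
Need 29 − 28 = 1 week off Monitor → Monitor becomes 1 week, finish becomes 28.

1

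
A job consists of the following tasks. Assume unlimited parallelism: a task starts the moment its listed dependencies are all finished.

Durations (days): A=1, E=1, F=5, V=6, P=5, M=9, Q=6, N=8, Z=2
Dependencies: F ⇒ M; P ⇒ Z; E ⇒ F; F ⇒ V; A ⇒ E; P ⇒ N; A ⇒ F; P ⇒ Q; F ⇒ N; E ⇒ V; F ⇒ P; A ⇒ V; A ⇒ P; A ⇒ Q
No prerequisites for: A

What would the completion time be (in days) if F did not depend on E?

19

Original critical path: A→E→F→P→N = 1+1+5+5+8 = 20 ⇒ 20 days.
Without E→F, F's earliest start moves from 2 to 1.
The longest chain is now A→F→P→N = 1+5+5+8 = 19, so the project takes 19 days.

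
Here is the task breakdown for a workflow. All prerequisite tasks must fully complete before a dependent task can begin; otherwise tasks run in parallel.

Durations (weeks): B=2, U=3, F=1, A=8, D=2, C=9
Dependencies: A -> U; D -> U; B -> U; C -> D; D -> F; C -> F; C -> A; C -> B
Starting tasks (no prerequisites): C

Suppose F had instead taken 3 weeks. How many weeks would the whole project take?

20

Baseline: C→A→U = 9+8+3 = 20 → 20 weeks.
F is off the critical path — its longest chain is 12 weeks, giving 8 of slack.
The critical path is still C→A→U; finish is now 20 weeks.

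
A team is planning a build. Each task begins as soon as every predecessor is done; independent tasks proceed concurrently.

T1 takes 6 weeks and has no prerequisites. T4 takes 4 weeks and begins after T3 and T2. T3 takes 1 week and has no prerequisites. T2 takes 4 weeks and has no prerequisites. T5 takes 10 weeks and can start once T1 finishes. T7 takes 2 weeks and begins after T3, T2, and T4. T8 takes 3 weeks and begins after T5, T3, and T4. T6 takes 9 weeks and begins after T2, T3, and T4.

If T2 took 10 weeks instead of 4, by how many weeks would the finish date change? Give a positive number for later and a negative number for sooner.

4

Baseline: T1→T5→T8 = 6+10+3 = 19 → 19 weeks.
The longest path through T2 is only 17 weeks, so T2 has float 2.
New critical path: T2→T4→T6 = 10+4+9 = 23 ⇒ 23 weeks.
Change in finish: 23 − 19 = +4 weeks.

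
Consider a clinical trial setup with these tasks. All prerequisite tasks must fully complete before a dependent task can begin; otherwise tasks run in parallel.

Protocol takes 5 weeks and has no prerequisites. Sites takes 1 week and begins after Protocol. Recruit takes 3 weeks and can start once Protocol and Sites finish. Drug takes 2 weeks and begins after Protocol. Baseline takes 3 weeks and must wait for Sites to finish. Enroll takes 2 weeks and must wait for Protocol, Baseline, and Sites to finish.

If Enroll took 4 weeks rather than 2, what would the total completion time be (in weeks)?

13

Actual critical path: Protocol→Sites→Baseline→Enroll = 5+1+3+2 = 11 ⇒ 11 weeks.
Since Enroll is critical, the +2 change carries straight to that chain (now 13 weeks).
That remains the longest chain; total 13 weeks.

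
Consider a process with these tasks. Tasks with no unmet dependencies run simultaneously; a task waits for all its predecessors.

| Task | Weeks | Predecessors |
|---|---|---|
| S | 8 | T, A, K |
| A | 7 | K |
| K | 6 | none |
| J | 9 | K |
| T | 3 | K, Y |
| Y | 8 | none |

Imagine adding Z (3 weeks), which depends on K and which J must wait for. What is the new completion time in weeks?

Originally the schedule takes 21 weeks.
With Z inserted, J now waits for max(K, Z).
New critical path: K→A→S = 6+7+8 = 21 ⇒ 21 weeks.

21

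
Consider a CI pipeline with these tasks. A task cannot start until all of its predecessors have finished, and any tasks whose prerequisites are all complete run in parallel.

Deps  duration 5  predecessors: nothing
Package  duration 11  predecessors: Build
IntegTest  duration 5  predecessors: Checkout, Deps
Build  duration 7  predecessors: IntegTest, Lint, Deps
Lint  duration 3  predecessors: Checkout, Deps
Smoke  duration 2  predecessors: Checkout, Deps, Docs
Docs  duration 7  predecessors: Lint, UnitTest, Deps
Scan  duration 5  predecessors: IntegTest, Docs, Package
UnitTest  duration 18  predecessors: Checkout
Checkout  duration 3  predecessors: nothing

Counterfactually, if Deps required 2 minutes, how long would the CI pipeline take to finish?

Critical path before the change: Deps→IntegTest→Build→Package→Scan = 5+5+7+11+5 = 33 giving 33 minutes.
Deps is on the critical path; changing it to 2 makes that path 30 minutes.
New critical path: Checkout→UnitTest→Docs→Scan = 3+18+7+5 = 33 ⇒ 33 minutes.

33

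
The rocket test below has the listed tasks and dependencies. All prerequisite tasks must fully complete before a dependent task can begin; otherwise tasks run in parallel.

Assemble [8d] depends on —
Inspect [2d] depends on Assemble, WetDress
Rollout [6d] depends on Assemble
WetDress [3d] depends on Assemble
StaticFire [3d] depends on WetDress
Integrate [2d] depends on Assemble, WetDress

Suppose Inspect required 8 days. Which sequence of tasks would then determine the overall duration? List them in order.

Baseline: Assemble→WetDress→StaticFire = 8+3+3 = 14 → 14 days.
Inspect is off the critical path — its longest chain is 13 days, giving 1 of slack.
New critical path: Assemble→WetDress→Inspect = 8+3+8 = 19 ⇒ 19 days.

Assemble, WetDress, Inspect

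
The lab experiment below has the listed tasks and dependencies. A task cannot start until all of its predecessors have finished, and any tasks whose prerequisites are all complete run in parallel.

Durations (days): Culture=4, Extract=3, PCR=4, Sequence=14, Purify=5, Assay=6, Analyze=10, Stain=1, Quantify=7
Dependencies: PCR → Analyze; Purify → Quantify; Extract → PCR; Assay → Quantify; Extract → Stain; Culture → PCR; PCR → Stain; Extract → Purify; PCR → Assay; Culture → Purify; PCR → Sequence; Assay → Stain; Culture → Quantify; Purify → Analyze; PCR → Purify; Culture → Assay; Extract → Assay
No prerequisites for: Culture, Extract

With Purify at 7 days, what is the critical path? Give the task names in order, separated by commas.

Culture, PCR, Purify, Analyze

Actual critical path: Culture→PCR→Purify→Analyze = 4+4+5+10 = 23 ⇒ 23 days.
Purify lies on that path, so at 7 days the path becomes 25 days.
The critical path is still Culture→PCR→Purify→Analyze; finish is now 25 days.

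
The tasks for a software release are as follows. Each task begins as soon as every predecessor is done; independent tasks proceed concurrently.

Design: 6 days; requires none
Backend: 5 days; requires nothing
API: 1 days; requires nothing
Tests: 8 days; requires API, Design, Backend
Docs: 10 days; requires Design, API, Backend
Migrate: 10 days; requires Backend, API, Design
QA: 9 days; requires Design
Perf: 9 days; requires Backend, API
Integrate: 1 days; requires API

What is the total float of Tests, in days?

Design→Docs = 6+10 = 16 sets the makespan at 16 days.
The longest chain containing Tests totals 14 days.
So Tests can slip 16 − 14 = 2 days.

2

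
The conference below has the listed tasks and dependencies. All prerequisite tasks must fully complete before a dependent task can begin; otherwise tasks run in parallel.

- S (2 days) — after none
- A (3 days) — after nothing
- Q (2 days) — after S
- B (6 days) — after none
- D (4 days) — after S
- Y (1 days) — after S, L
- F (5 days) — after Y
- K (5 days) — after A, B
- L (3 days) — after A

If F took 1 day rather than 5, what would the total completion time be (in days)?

Baseline: A→L→Y→F = 3+3+1+5 = 12 → 12 days.
Since F is critical, the -4 change carries straight to that chain (now 8 days).
The binding chain switches to B→K = 6+5 = 11; finish 11 days.

11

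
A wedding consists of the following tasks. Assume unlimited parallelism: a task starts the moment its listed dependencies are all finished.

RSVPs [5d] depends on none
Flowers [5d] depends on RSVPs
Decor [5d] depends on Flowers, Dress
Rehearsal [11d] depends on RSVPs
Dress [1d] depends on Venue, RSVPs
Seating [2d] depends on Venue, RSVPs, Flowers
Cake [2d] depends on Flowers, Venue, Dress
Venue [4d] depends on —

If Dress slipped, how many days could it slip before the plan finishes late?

RSVPs→Rehearsal = 5+11 = 16 sets the makespan at 16 days.
Dress finishes as early as 6 and must finish by 11.
Float = 16 − 11 = 5.

5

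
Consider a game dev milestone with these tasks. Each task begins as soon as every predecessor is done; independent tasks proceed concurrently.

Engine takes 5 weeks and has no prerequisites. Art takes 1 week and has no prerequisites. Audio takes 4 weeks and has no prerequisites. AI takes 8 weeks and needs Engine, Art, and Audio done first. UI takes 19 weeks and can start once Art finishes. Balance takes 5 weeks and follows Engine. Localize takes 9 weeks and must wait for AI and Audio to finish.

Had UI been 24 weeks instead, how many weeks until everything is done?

Critical path before the change: Engine→AI→Localize = 5+8+9 = 22 giving 22 weeks.
The longest path through UI is only 20 weeks, so UI has float 2.
Now Art→UI = 1+24 = 25 is longest, so the finish becomes 25 weeks.

25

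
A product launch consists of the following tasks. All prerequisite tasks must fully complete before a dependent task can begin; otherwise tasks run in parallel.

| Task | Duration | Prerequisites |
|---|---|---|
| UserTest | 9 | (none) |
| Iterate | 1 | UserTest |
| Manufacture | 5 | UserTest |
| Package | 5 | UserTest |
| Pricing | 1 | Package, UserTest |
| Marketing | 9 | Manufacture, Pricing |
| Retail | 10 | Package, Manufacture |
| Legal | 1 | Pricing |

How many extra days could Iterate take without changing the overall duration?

UserTest→Manufacture→Retail = 9+5+10 = 24 sets the makespan at 24 days.
Iterate finishes as early as 10 and must finish by 24.
Slack of Iterate = 23 − 9 = 14 days.

14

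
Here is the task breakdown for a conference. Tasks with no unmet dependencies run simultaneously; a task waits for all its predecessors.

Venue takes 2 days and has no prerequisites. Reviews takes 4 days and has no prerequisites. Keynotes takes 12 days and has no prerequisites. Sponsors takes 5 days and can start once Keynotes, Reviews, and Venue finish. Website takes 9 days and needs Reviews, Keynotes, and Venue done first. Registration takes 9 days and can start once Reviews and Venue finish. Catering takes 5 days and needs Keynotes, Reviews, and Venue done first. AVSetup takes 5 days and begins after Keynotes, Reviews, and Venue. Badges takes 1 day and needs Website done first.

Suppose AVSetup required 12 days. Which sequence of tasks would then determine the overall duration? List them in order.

Keynotes, AVSetup

As given, the longest chain is Keynotes→Website→Badges = 12+9+1 = 22, so the finish is 22 days.
The longest path through AVSetup is only 17 days, so AVSetup has float 5.
Now Keynotes→AVSetup = 12+12 = 24 is longest, so the finish becomes 24 days.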